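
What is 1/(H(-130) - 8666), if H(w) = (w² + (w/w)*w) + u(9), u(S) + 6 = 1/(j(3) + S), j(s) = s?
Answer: 12/97177 ≈ 0.00012349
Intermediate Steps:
u(S) = -6 + 1/(3 + S)
H(w) = -71/12 + w + w² (H(w) = (w² + (w/w)*w) + (-17 - 6*9)/(3 + 9) = (w² + 1*w) + (-17 - 54)/12 = (w² + w) + (1/12)*(-71) = (w + w²) - 71/12 = -71/12 + w + w²)
1/(H(-130) - 8666) = 1/((-71/12 - 130 + (-130)²) - 8666) = 1/((-71/12 - 130 + 16900) - 8666) = 1/(201169/12 - 8666) = 1/(97177/12) = 12/97177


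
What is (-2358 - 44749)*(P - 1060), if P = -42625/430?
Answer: 4695861295/86 ≈ 5.4603e+7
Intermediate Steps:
P = -8525/86 (P = -42625*1/430 = -8525/86 ≈ -99.128)
(-2358 - 44749)*(P - 1060) = (-2358 - 44749)*(-8525/86 - 1060) = -47107*(-99685/86) = 4695861295/86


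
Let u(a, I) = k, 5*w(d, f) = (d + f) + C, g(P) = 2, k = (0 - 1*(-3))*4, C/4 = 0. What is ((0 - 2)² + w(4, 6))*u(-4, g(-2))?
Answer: 72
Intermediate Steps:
C = 0 (C = 4*0 = 0)
k = 12 (k = (0 + 3)*4 = 3*4 = 12)
w(d, f) = d/5 + f/5 (w(d, f) = ((d + f) + 0)/5 = (d + f)/5 = d/5 + f/5)
u(a, I) = 12
((0 - 2)² + w(4, 6))*u(-4, g(-2)) = ((0 - 2)² + ((⅕)*4 + (⅕)*6))*12 = ((-2)² + (⅘ + 6/5))*12 = (4 + 2)*12 = 6*12 = 72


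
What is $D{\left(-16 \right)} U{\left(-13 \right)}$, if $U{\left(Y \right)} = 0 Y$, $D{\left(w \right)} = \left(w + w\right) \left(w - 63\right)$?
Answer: $0$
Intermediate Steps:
$D{\left(w \right)} = 2 w \left(-63 + w\right)$
$U{\left(Y \right)} = 0$
$D{\left(-16 \right)} U{\left(-13 \right)} = 2 \left(-16\right) \left(-63 - 16\right) 0 = 2 \left(-16\right) \left(-79\right) 0 = 2528 \cdot 0 = 0$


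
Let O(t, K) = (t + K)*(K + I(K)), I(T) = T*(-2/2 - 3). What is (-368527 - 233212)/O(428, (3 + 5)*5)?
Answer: 601739/56160 ≈ 10.715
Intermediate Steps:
I(T) = -4*T (I(T) = T*(-2*½ - 3) = T*(-1 - 3) = T*(-4) = -4*T)
O(t, K) = -3*K*(K + t) (O(t, K) = (t + K)*(K - 4*K) = (K + t)*(-3*K) = -3*K*(K + t))
(-368527 - 233212)/O(428, (3 + 5)*5) = (-368527 - 233212)/((3*((3 + 5)*5)*(-(3 + 5)*5 - 1*428))) = -601739*1/(120*(-8*5 - 428)) = -601739*1/(120*(-1*40 - 428)) = -601739*1/(120*(-40 - 428)) = -601739/(3*40*(-468)) = -601739/(-56160) = -601739*(-1/56160) = 601739/56160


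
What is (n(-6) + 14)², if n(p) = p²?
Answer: 2500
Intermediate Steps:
(n(-6) + 14)² = ((-6)² + 14)² = (36 + 14)² = 50² = 2500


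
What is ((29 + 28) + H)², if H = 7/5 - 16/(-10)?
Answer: 3600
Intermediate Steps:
H = 3 (H = 7*(⅕) - 16*(-⅒) = 7/5 + 8/5 = 3)
((29 + 28) + H)² = ((29 + 28) + 3)² = (57 + 3)² = 60² = 3600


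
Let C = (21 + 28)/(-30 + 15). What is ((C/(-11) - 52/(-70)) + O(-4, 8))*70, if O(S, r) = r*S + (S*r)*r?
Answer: -662878/33 ≈ -20087.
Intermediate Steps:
C = -49/15 (C = 49/(-15) = 49*(-1/15) = -49/15 ≈ -3.2667)
O(S, r) = S*r + S*r²
((C/(-11) - 52/(-70)) + O(-4, 8))*70 = ((-49/15/(-11) - 52/(-70)) - 4*8*(1 + 8))*70 = ((-49/15*(-1/11) - 52*(-1/70)) - 4*8*9)*70 = ((49/165 + 26/35) - 288)*70 = (1201/1155 - 288)*70 = -331439/1155*70 = -662878/33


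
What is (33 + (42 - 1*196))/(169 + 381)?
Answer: -11/50 ≈ -0.22000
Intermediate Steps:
(33 + (42 - 1*196))/(169 + 381) = (33 + (42 - 196))/550 = (33 - 154)*(1/550) = -121*1/550 = -11/50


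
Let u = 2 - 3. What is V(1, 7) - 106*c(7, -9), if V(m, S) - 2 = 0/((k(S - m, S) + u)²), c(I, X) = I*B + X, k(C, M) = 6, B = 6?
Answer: -3496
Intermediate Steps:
u = -1
c(I, X) = X + 6*I (c(I, X) = I*6 + X = 6*I + X = X + 6*I)
V(m, S) = 2 (V(m, S) = 2 + 0/((6 - 1)²) = 2 + 0/(5²) = 2 + 0/25 = 2 + 0*(1/25) = 2 + 0 = 2)
V(1, 7) - 106*c(7, -9) = 2 - 106*(-9 + 6*7) = 2 - 106*(-9 + 42) = 2 - 106*33 = 2 - 3498 = -3496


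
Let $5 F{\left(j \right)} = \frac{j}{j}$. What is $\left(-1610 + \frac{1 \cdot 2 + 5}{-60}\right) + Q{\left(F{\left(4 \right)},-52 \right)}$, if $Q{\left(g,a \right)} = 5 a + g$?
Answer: $- \frac{22439}{12} \approx -1869.9$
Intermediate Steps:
$F{\left(j \right)} = \frac{1}{5}$ ($F{\left(j \right)} = \frac{j \frac{1}{j}}{5} = \frac{1}{5} \cdot 1 = \frac{1}{5}$)
$Q{\left(g,a \right)} = g + 5 a$
$\left(-1610 + \frac{1 \cdot 2 + 5}{-60}\right) + Q{\left(F{\left(4 \right)},-52 \right)} = \left(-1610 + \frac{1 \cdot 2 + 5}{-60}\right) + \left(\frac{1}{5} + 5 \left(-52\right)\right) = \left(-1610 - \frac{2 + 5}{60}\right) + \left(\frac{1}{5} - 260\right) = \left(-1610 - \frac{7}{60}\right) - \frac{1299}{5} = - \frac{96607}{60} - \frac{1299}{5} = - \frac{22439}{12}$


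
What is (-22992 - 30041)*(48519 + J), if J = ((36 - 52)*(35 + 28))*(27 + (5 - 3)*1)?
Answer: -1022847471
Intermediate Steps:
J = -29232 (J = (-16*63)*(27 + 2*1) = -1008*(27 + 2) = -1008*29 = -29232)
(-22992 - 30041)*(48519 + J) = (-22992 - 30041)*(48519 - 29232) = -53033*19287 = -1022847471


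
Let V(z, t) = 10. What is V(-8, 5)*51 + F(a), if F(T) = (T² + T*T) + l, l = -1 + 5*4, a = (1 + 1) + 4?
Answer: 601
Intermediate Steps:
a = 6 (a = 2 + 4 = 6)
l = 19 (l = -1 + 20 = 19)
F(T) = 19 + 2*T² (F(T) = (T² + T*T) + 19 = (T² + T²) + 19 = 2*T² + 19 = 19 + 2*T²)
V(-8, 5)*51 + F(a) = 10*51 + (19 + 2*6²) = 510 + (19 + 2*36) = 510 + (19 + 72) = 510 + 91 = 601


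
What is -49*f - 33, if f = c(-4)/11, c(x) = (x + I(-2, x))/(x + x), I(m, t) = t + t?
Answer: -873/22 ≈ -39.682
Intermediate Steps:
I(m, t) = 2*t
c(x) = 3/2 (c(x) = (x + 2*x)/(x + x) = (3*x)/((2*x)) = (3*x)*(1/(2*x)) = 3/2)
f = 3/22 (f = (3/2)/11 = (3/2)*(1/11) = 3/22 ≈ 0.13636)
-49*f - 33 = -49*3/22 - 33 = -147/22 - 33 = -873/22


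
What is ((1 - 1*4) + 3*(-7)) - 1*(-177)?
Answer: 153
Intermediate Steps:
((1 - 1*4) + 3*(-7)) - 1*(-177) = ((1 - 4) - 21) + 177 = (-3 - 21) + 177 = -24 + 177 = 153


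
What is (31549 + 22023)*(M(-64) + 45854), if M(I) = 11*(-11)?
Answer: 2450008276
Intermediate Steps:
M(I) = -121
(31549 + 22023)*(M(-64) + 45854) = (31549 + 22023)*(-121 + 45854) = 53572*45733 = 2450008276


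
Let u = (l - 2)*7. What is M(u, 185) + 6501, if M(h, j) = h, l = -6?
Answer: 6445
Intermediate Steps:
u = -56 (u = (-6 - 2)*7 = -8*7 = -56)
M(u, 185) + 6501 = -56 + 6501 = 6445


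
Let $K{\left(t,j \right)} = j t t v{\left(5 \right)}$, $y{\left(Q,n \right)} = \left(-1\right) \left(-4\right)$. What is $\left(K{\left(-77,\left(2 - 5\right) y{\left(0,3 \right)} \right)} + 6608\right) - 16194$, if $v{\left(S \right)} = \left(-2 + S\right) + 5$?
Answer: $-578770$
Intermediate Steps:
$y{\left(Q,n \right)} = 4$
$v{\left(S \right)} = 3 + S$
$K{\left(t,j \right)} = 8 j t^{2}$ ($K{\left(t,j \right)} = j t t \left(3 + 5\right) = j t^{2} \cdot 8 = 8 j t^{2}$)
$\left(K{\left(-77,\left(2 - 5\right) y{\left(0,3 \right)} \right)} + 6608\right) - 16194 = \left(8 \left(2 - 5\right) 4 \left(-77\right)^{2} + 6608\right) - 16194 = \left(8 \left(\left(-3\right) 4\right) 5929 + 6608\right) - 16194 = \left(8 \left(-12\right) 5929 + 6608\right) - 16194 = \left(-569184 + 6608\right) - 16194 = -562576 - 16194 = -578770$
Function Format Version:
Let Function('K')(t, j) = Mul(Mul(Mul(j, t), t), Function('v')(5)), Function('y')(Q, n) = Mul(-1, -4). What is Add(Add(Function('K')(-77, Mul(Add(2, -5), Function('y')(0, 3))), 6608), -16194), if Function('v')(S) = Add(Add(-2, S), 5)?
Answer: -578770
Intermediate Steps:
Function('y')(Q, n) = 4
Function('v')(S) = Add(3, S)
Function('K')(t, j) = Mul(8, j, Pow(t, 2)) (Function('K')(t, j) = Mul(Mul(Mul(j, t), t), Add(3, 5)) = Mul(Mul(j, Pow(t, 2)), 8) = Mul(8, j, Pow(t, 2)))
Add(Add(Function('K')(-77, Mul(Add(2, -5), Function('y')(0, 3))), 6608), -16194) = Add(Add(Mul(8, Mul(Add(2, -5), 4), Pow(-77, 2)), 6608), -16194) = Add(Add(Mul(8, Mul(-3, 4), 5929), 6608), -16194) = Add(Add(Mul(8, -12, 5929), 6608), -16194) = Add(Add(-569184, 6608), -16194) = Add(-562576, -16194) = -578770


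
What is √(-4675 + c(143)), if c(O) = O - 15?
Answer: I*√4547 ≈ 67.431*I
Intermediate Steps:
c(O) = -15 + O
√(-4675 + c(143)) = √(-4675 + (-15 + 143)) = √(-4675 + 128) = √(-4547) = I*√4547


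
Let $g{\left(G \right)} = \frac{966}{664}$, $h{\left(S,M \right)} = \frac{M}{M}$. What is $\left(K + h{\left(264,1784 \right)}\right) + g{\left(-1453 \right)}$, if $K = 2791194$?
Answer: $\frac{926677223}{332} \approx 2.7912 \cdot 10^{6}$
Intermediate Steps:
$h{\left(S,M \right)} = 1$
$g{\left(G \right)} = \frac{483}{332}$ ($g{\left(G \right)} = 966 \cdot \frac{1}{664} = \frac{483}{332}$)
$\left(K + h{\left(264,1784 \right)}\right) + g{\left(-1453 \right)} = \left(2791194 + 1\right) + \frac{483}{332} = 2791195 + \frac{483}{332} = \frac{926677223}{332}$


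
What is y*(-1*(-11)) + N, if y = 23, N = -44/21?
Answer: 5269/21 ≈ 250.90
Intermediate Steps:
N = -44/21 (N = -44*1/21 = -44/21 ≈ -2.0952)
y*(-1*(-11)) + N = 23*(-1*(-11)) - 44/21 = 23*11 - 44/21 = 253 - 44/21 = 5269/21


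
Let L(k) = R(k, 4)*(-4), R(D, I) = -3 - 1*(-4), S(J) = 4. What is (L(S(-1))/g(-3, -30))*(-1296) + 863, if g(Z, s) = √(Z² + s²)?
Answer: 863 + 1728*√101/101 ≈ 1034.9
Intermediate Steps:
R(D, I) = 1 (R(D, I) = -3 + 4 = 1)
L(k) = -4 (L(k) = 1*(-4) = -4)
(L(S(-1))/g(-3, -30))*(-1296) + 863 = -4/√((-3)² + (-30)²)*(-1296) + 863 = -4/√(9 + 900)*(-1296) + 863 = -4*√101/303*(-1296) + 863 = 1728*√101/101 + 863 = 863 + 1728*√101/101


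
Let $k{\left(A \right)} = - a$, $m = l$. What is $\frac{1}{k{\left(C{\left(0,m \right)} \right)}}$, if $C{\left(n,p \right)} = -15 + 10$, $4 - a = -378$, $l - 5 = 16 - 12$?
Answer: $- \frac{1}{382} \approx -0.0026178$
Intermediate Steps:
$l = 9$ ($l = 5 + \left(16 - 12\right) = 5 + 4 = 9$)
$m = 9$
$a = 382$ ($a = 4 - -378 = 4 + 378 = 382$)
$C{\left(n,p \right)} = -5$
$k{\left(A \right)} = -382$ ($k{\left(A \right)} = \left(-1\right) 382 = -382$)
$\frac{1}{k{\left(C{\left(0,m \right)} \right)}} = \frac{1}{-382} = - \frac{1}{382}$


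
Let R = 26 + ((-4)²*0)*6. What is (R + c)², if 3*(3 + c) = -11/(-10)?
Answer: 491401/900 ≈ 546.00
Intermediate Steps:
c = -79/30 (c = -3 + (-11/(-10))/3 = -3 + (-11*(-⅒))/3 = -3 + (⅓)*(11/10) = -3 + 11/30 = -79/30 ≈ -2.6333)
R = 26 (R = 26 + (16*0)*6 = 26 + 0*6 = 26 + 0 = 26)
(R + c)² = (26 - 79/30)² = (701/30)² = 491401/900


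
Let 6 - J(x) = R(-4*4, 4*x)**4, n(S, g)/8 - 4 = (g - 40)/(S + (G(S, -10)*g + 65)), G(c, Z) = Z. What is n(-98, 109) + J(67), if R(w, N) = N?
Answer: -5793205431926/1123 ≈ -5.1587e+9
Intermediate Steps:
n(S, g) = 32 + 8*(-40 + g)/(65 + S - 10*g) (n(S, g) = 32 + 8*((g - 40)/(S + (-10*g + 65))) = 32 + 8*((-40 + g)/(S + (65 - 10*g))) = 32 + 8*((-40 + g)/(65 + S - 10*g)) = 32 + 8*(-40 + g)/(65 + S - 10*g))
J(x) = 6 - 256*x**4 (J(x) = 6 - (4*x)**4 = 6 - 256*x**4)
n(-98, 109) + J(67) = 8*(220 - 39*109 + 4*(-98))/(65 - 98 - 10*109) + (6 - 256*67**4) = 8*(220 - 4251 - 392)/(65 - 98 - 1090) + (6 - 256*20151121) = 8*(-4423)/(-1123) + (6 - 5158686976) = 8*(-1/1123)*(-4423) - 5158686970 = 35384/1123 - 5158686970 = -5793205431926/1123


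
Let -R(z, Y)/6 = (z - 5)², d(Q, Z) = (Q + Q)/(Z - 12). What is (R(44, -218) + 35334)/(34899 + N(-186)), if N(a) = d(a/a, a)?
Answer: 324324/431875 ≈ 0.75097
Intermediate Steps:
d(Q, Z) = 2*Q/(-12 + Z) (d(Q, Z) = (2*Q)/(-12 + Z) = 2*Q/(-12 + Z))
N(a) = 2/(-12 + a) (N(a) = 2*(a/a)/(-12 + a) = 2*1/(-12 + a) = 2/(-12 + a))
R(z, Y) = -6*(-5 + z)² (R(z, Y) = -6*(z - 5)² = -6*(-5 + z)²)
(R(44, -218) + 35334)/(34899 + N(-186)) = (-6*(-5 + 44)² + 35334)/(34899 + 2/(-12 - 186)) = (-6*39² + 35334)/(34899 + 2/(-198)) = (-6*1521 + 35334)/(34899 + 2*(-1/198)) = (-9126 + 35334)/(34899 - 1/99) = 26208/(3455000/99) = 26208*(99/3455000) = 324324/431875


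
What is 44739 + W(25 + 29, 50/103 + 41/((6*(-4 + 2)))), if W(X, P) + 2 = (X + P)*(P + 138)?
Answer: 78882271297/1527696 ≈ 51635.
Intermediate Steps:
W(X, P) = -2 + (138 + P)*(P + X) (W(X, P) = -2 + (X + P)*(P + 138) = -2 + (P + X)*(138 + P) = -2 + (138 + P)*(P + X))
44739 + W(25 + 29, 50/103 + 41/((6*(-4 + 2)))) = 44739 + (-2 + (50/103 + 41/((6*(-4 + 2))))**2 + 138*(50/103 + 41/((6*(-4 + 2)))) + 138*(25 + 29) + (50/103 + 41/((6*(-4 + 2))))*(25 + 29)) = 44739 + (-2 + (50*(1/103) + 41/((6*(-2))))**2 + 138*(50*(1/103) + 41/((6*(-2)))) + 138*54 + (50*(1/103) + 41/((6*(-2))))*54) = 44739 + (-2 + (50/103 + 41/(-12))**2 + 138*(50/103 + 41/(-12)) + 7452 + (50/103 + 41/(-12))*54) = 44739 + (-2 + (50/103 + 41*(-1/12))**2 + 138*(50/103 + 41*(-1/12)) + 7452 + (50/103 + 41*(-1/12))*54) = 44739 + (-2 + (50/103 - 41/12)**2 + 138*(50/103 - 41/12) + 7452 + (50/103 - 41/12)*54) = 44739 + (-2 + (-3623/1236)**2 + 138*(-3623/1236) + 7452 - 3623/1236*54) = 44739 + (-2 + 13126129/1527696 - 83329/206 + 7452 - 32607/206) = 44739 + 10534679953/1527696 = 78882271297/1527696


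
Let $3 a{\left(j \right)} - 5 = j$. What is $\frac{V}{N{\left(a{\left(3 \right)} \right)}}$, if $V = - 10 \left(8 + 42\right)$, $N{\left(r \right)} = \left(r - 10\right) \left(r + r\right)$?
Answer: $\frac{1125}{88} \approx 12.784$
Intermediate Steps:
$a{\left(j \right)} = \frac{5}{3} + \frac{j}{3}$
$N{\left(r \right)} = 2 r \left(-10 + r\right)$ ($N{\left(r \right)} = \left(-10 + r\right) 2 r = 2 r \left(-10 + r\right)$)
$V = -500$ ($V = \left(-10\right) 50 = -500$)
$\frac{V}{N{\left(a{\left(3 \right)} \right)}} = - \frac{500}{2 \left(\frac{5}{3} + \frac{1}{3} \cdot 3\right) \left(-10 + \left(\frac{5}{3} + \frac{1}{3} \cdot 3\right)\right)} = - \frac{500}{2 \left(\frac{5}{3} + 1\right) \left(-10 + \left(\frac{5}{3} + 1\right)\right)} = - \frac{500}{2 \cdot \frac{8}{3} \left(-10 + \frac{8}{3}\right)} = - \frac{500}{2 \cdot \frac{8}{3} \left(- \frac{22}{3}\right)} = - \frac{500}{- \frac{352}{9}} = \left(-500\right) \left(- \frac{9}{352}\right) = \frac{1125}{88}$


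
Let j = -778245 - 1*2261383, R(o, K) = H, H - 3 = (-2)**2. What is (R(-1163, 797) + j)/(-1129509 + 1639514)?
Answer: -3039621/510005 ≈ -5.9600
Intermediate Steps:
H = 7 (H = 3 + (-2)**2 = 3 + 4 = 7)
R(o, K) = 7
j = -3039628 (j = -778245 - 2261383 = -3039628)
(R(-1163, 797) + j)/(-1129509 + 1639514) = (7 - 3039628)/(-1129509 + 1639514) = -3039621/510005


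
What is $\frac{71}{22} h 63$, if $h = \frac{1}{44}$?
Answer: $\frac{4473}{968} \approx 4.6209$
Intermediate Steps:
$h = \frac{1}{44} \approx 0.022727$
$\frac{71}{22} h 63 = \frac{71}{22} \cdot \frac{1}{44} \cdot 63 = \frac{71}{968} \cdot 63 = \frac{4473}{968}$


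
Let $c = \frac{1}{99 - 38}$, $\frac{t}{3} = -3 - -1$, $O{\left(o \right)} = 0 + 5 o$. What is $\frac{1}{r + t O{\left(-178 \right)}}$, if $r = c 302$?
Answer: $\frac{61}{326042} \approx 0.00018709$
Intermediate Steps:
$O{\left(o \right)} = 5 o$
$t = -6$ ($t = 3 \left(-3 - -1\right) = 3 \left(-3 + 1\right) = 3 \left(-2\right) = -6$)
$c = \frac{1}{61} \approx 0.016393$
$r = \frac{302}{61}$ ($r = \frac{1}{61} \cdot 302 = \frac{302}{61} \approx 4.9508$)
$\frac{1}{r + t O{\left(-178 \right)}} = \frac{1}{\frac{302}{61} - 6 \cdot 5 \left(-178\right)} = \frac{1}{\frac{302}{61} - -5340} = \frac{1}{\frac{302}{61} + 5340} = \frac{1}{\frac{326042}{61}} = \frac{61}{326042}$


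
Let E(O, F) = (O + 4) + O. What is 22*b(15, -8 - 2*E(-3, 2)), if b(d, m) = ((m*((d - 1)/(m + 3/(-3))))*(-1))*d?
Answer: -3696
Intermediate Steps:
E(O, F) = 4 + 2*O (E(O, F) = (4 + O) + O = 4 + 2*O)
b(d, m) = -d*m*(-1 + d)/(-1 + m) (b(d, m) = ((m*((-1 + d)/(m + 3*(-⅓))))*(-1))*d = ((m*((-1 + d)/(m - 1)))*(-1))*d = ((m*((-1 + d)/(-1 + m)))*(-1))*d = ((m*(-1 + d)/(-1 + m))*(-1))*d = (-m*(-1 + d)/(-1 + m))*d = -d*m*(-1 + d)/(-1 + m))
22*b(15, -8 - 2*E(-3, 2)) = 22*(15*(-8 - 2*(4 + 2*(-3)))*(1 - 1*15)/(-1 + (-8 - 2*(4 + 2*(-3))))) = 22*(15*(-8 - 2*(4 - 6))*(1 - 15)/(-1 + (-8 - 2*(4 - 6)))) = 22*(15*(-8 - 2*(-2))*(-14)/(-1 + (-8 - 2*(-2)))) = 22*(15*(-8 - 1*(-4))*(-14)/(-1 + (-8 - 1*(-4)))) = 22*(15*(-8 + 4)*(-14)/(-1 + (-8 + 4))) = 22*(15*(-4)*(-14)/(-1 - 4)) = 22*(15*(-4)*(-14)/(-5)) = 22*(15*(-4)*(-⅕)*(-14)) = 22*(-168) = -3696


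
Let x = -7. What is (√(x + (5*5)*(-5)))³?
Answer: -264*I*√33 ≈ -1516.6*I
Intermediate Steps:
(√(x + (5*5)*(-5)))³ = (√(-7 + (5*5)*(-5)))³ = (√(-7 + 25*(-5)))³ = (√(-7 - 125))³ = (√(-132))³ = (2*I*√33)³ = -264*I*√33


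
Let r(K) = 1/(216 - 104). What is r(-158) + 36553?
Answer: 4093937/112 ≈ 36553.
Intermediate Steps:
r(K) = 1/112
r(-158) + 36553 = 1/112 + 36553 = 4093937/112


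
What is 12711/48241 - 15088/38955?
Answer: -12247537/98906745 ≈ -0.12383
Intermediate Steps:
12711/48241 - 15088/38955 = 12711*(1/48241) - 15088*1/38955 = 669/2539 - 15088/38955 = -12247537/98906745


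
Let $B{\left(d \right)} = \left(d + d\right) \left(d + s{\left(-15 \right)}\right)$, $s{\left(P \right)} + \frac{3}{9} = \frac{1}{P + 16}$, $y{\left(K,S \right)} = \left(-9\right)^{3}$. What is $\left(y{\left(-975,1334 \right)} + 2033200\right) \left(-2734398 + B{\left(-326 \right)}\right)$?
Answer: $- \frac{15379386926582}{3} \approx -5.1265 \cdot 10^{12}$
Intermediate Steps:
$y{\left(K,S \right)} = -729$
$s{\left(P \right)} = - \frac{1}{3} + \frac{1}{16 + P}$ ($s{\left(P \right)} = - \frac{1}{3} + \frac{1}{P + 16} = - \frac{1}{3} + \frac{1}{16 + P}$)
$B{\left(d \right)} = 2 d \left(\frac{2}{3} + d\right)$ ($B{\left(d \right)} = \left(d + d\right) \left(d + \frac{-13 - -15}{3 \left(16 - 15\right)}\right) = 2 d \left(d + \frac{-13 + 15}{3 \cdot 1}\right) = 2 d \left(d + \frac{1}{3} \cdot 1 \cdot 2\right) = 2 d \left(d + \frac{2}{3}\right) = 2 d \left(\frac{2}{3} + d\right)$)
$\left(y{\left(-975,1334 \right)} + 2033200\right) \left(-2734398 + B{\left(-326 \right)}\right) = \left(-729 + 2033200\right) \left(-2734398 + \frac{2}{3} \left(-326\right) \left(2 + 3 \left(-326\right)\right)\right) = 2032471 \left(-2734398 + \frac{2}{3} \left(-326\right) \left(2 - 978\right)\right) = 2032471 \left(-2734398 + \frac{2}{3} \left(-326\right) \left(-976\right)\right) = 2032471 \left(-2734398 + \frac{636352}{3}\right) = 2032471 \left(- \frac{7566842}{3}\right) = - \frac{15379386926582}{3}$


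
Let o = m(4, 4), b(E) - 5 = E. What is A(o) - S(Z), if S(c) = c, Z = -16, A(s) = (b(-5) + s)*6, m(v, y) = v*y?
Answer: 112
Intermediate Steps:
b(E) = 5 + E
o = 16 (o = 4*4 = 16)
A(s) = 6*s (A(s) = ((5 - 5) + s)*6 = (0 + s)*6 = s*6 = 6*s)
A(o) - S(Z) = 6*16 - 1*(-16) = 96 + 16 = 112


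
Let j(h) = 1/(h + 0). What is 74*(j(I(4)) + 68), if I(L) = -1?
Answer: 4958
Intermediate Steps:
j(h) = 1/h
74*(j(I(4)) + 68) = 74*(1/(-1) + 68) = 74*(-1 + 68) = 74*67 = 4958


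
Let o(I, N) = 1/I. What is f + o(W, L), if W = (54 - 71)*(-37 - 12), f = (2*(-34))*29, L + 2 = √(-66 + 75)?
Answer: -1642675/833 ≈ -1972.0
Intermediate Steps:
L = 1 (L = -2 + √(-66 + 75) = -2 + √9 = -2 + 3 = 1)
f = -1972 (f = -68*29 = -1972)
W = 833 (W = -17*(-49) = 833)
f + o(W, L) = -1972 + 1/833 = -1642675/833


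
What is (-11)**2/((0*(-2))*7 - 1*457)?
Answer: -121/457 ≈ -0.26477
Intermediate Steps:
(-11)**2/((0*(-2))*7 - 1*457) = 121/(0*7 - 457) = 121/(0 - 457) = 121/(-457) = 121*(-1/457) = -121/457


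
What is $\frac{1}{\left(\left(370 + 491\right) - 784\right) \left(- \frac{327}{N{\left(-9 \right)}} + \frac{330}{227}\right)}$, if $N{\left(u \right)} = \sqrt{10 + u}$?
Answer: $- \frac{227}{5690223} \approx -3.9893 \cdot 10^{-5}$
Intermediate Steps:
$\frac{1}{\left(\left(370 + 491\right) - 784\right) \left(- \frac{327}{N{\left(-9 \right)}} + \frac{330}{227}\right)} = \frac{1}{\left(\left(370 + 491\right) - 784\right) \left(- \frac{327}{\sqrt{10 - 9}} + \frac{330}{227}\right)} = \frac{1}{\left(861 - 784\right) \left(- \frac{327}{\sqrt{1}} + 330 \cdot \frac{1}{227}\right)} = \frac{1}{77 \left(- \frac{327}{1} + \frac{330}{227}\right)} = \frac{1}{77 \left(\left(-327\right) 1 + \frac{330}{227}\right)} = \frac{1}{77 \left(-327 + \frac{330}{227}\right)} = \frac{1}{77 \left(- \frac{73899}{227}\right)} = \frac{1}{77} \left(- \frac{227}{73899}\right) = - \frac{227}{5690223}$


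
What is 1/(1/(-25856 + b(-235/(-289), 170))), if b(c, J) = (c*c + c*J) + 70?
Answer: -2142071731/83521 ≈ -25647.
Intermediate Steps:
b(c, J) = 70 + c² + J*c (b(c, J) = (c² + J*c) + 70 = 70 + c² + J*c)
1/(1/(-25856 + b(-235/(-289), 170))) = 1/(1/(-25856 + (70 + (-235/(-289))² + 170*(-235/(-289))))) = 1/(1/(-25856 + (70 + (-235*(-1/289))² + 170*(-235*(-1/289))))) = 1/(1/(-25856 + (70 + (235/289)² + 170*(235/289)))) = 1/(1/(-25856 + (70 + 55225/83521 + 2350/17))) = 1/(1/(-25856 + 17447245/83521)) = 1/(1/(-2142071731/83521)) = 1/(-83521/2142071731) = -2142071731/83521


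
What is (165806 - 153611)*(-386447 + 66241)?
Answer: -3904912170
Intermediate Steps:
(165806 - 153611)*(-386447 + 66241) = 12195*(-320206) = -3904912170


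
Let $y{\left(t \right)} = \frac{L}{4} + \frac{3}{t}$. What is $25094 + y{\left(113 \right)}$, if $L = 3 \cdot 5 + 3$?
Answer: $\frac{5672267}{226} \approx 25099.0$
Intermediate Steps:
$L = 18$ ($L = 15 + 3 = 18$)
$y{\left(t \right)} = \frac{9}{2} + \frac{3}{t}$ ($y{\left(t \right)} = \frac{18}{4} + \frac{3}{t} = 18 \cdot \frac{1}{4} + \frac{3}{t} = \frac{9}{2} + \frac{3}{t}$)
$25094 + y{\left(113 \right)} = 25094 + \left(\frac{9}{2} + \frac{3}{113}\right) = 25094 + \frac{1023}{226} = \frac{5672267}{226}$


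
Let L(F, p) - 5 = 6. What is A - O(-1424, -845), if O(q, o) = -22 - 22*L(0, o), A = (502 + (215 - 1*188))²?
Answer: 280105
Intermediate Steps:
L(F, p) = 11 (L(F, p) = 5 + 6 = 11)
A = 279841 (A = (502 + (215 - 188))² = (502 + 27)² = 529² = 279841)
O(q, o) = -264 (O(q, o) = -22 - 22*11 = -22 - 242 = -264)
A - O(-1424, -845) = 279841 - 1*(-264) = 279841 + 264 = 280105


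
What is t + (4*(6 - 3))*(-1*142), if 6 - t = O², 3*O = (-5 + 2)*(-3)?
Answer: -1707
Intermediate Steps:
O = 3 (O = ((-5 + 2)*(-3))/3 = (-3*(-3))/3 = (⅓)*9 = 3)
t = -3 (t = 6 - 1*3² = 6 - 1*9 = 6 - 9 = -3)
t + (4*(6 - 3))*(-1*142) = -3 + (4*(6 - 3))*(-1*142) = -3 + (4*3)*(-142) = -3 + 12*(-142) = -3 - 1704 = -1707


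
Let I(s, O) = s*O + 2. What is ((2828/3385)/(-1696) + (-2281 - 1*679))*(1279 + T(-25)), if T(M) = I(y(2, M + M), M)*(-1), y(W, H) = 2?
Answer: -5637508838989/1435240 ≈ -3.9279e+6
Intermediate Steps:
I(s, O) = 2 + O*s (I(s, O) = O*s + 2 = 2 + O*s)
T(M) = -2 - 2*M (T(M) = (2 + M*2)*(-1) = (2 + 2*M)*(-1) = -2 - 2*M)
((2828/3385)/(-1696) + (-2281 - 1*679))*(1279 + T(-25)) = ((2828/3385)/(-1696) + (-2281 - 1*679))*(1279 + (-2 - 2*(-25))) = ((2828*(1/3385))*(-1/1696) + (-2281 - 679))*(1279 + (-2 + 50)) = ((2828/3385)*(-1/1696) - 2960)*(1279 + 48) = (-707/1435240 - 2960)*1327 = -4248311107/1435240*1327 = -5637508838989/1435240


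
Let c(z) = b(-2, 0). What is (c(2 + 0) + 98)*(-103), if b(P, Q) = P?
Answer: -9888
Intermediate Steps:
c(z) = -2
(c(2 + 0) + 98)*(-103) = (-2 + 98)*(-103) = 96*(-103) = -9888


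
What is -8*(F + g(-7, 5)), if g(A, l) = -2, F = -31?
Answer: 264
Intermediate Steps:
-8*(F + g(-7, 5)) = -8*(-31 - 2) = -8*(-33) = 264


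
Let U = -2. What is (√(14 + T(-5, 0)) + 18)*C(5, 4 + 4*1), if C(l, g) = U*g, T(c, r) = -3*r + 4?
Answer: -288 - 48*√2 ≈ -355.88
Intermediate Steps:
T(c, r) = 4 - 3*r
C(l, g) = -2*g
(√(14 + T(-5, 0)) + 18)*C(5, 4 + 4*1) = (√(14 + (4 - 3*0)) + 18)*(-2*(4 + 4*1)) = (√(14 + (4 + 0)) + 18)*(-2*(4 + 4)) = (√(14 + 4) + 18)*(-2*8) = (√18 + 18)*(-16) = (3*√2 + 18)*(-16) = (18 + 3*√2)*(-16) = -288 - 48*√2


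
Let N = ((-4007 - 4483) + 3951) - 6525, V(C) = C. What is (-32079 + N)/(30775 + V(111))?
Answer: -43143/30886 ≈ -1.3968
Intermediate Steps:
N = -11064 (N = (-8490 + 3951) - 6525 = -4539 - 6525 = -11064)
(-32079 + N)/(30775 + V(111)) = (-32079 - 11064)/(30775 + 111) = -43143/30886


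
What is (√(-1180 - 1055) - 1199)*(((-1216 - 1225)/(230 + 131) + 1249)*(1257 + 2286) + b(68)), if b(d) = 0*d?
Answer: -1905032665536/361 + 1588851264*I*√2235/361 ≈ -5.2771e+9 + 2.0807e+8*I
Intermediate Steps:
b(d) = 0
(√(-1180 - 1055) - 1199)*(((-1216 - 1225)/(230 + 131) + 1249)*(1257 + 2286) + b(68)) = (√(-1180 - 1055) - 1199)*(((-1216 - 1225)/(230 + 131) + 1249)*(1257 + 2286) + 0) = (√(-2235) - 1199)*((-2441/361 + 1249)*3543 + 0) = (I*√2235 - 1199)*((-2441*1/361 + 1249)*3543 + 0) = (-1199 + I*√2235)*((-2441/361 + 1249)*3543 + 0) = (-1199 + I*√2235)*((448448/361)*3543 + 0) = (-1199 + I*√2235)*(1588851264/361 + 0) = (-1199 + I*√2235)*(1588851264/361) = -1905032665536/361 + 1588851264*I*√2235/361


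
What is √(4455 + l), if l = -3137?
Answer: √1318 ≈ 36.304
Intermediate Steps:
√(4455 + l) = √(4455 - 3137) = √1318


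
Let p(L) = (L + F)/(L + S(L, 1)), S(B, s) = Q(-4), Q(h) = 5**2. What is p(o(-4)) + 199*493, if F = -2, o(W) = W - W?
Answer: 2452673/25 ≈ 98107.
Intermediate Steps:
o(W) = 0
Q(h) = 25
S(B, s) = 25
p(L) = (-2 + L)/(25 + L) (p(L) = (L - 2)/(L + 25) = (-2 + L)/(25 + L))
p(o(-4)) + 199*493 = (-2 + 0)/(25 + 0) + 199*493 = -2/25 + 98107 = 2452673/25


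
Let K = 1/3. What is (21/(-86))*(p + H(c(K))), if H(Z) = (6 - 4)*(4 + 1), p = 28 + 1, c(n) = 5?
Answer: -819/86 ≈ -9.5233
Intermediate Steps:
K = ⅓ (K = 1*(⅓) = ⅓ ≈ 0.33333)
p = 29
H(Z) = 10 (H(Z) = 2*5 = 10)
(21/(-86))*(p + H(c(K))) = (21/(-86))*(29 + 10) = (21*(-1/86))*39 = -21/86*39 = -819/86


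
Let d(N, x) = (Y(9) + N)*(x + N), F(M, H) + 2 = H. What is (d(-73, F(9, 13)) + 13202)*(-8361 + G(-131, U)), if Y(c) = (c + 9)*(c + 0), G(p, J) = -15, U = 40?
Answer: -64361184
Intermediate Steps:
F(M, H) = -2 + H
Y(c) = c*(9 + c) (Y(c) = (9 + c)*c = c*(9 + c))
d(N, x) = (162 + N)*(N + x) (d(N, x) = (9*(9 + 9) + N)*(x + N) = (9*18 + N)*(N + x) = (162 + N)*(N + x))
(d(-73, F(9, 13)) + 13202)*(-8361 + G(-131, U)) = (((-73)² + 162*(-73) + 162*(-2 + 13) - 73*(-2 + 13)) + 13202)*(-8361 - 15) = ((5329 - 11826 + 162*11 - 73*11) + 13202)*(-8376) = ((5329 - 11826 + 1782 - 803) + 13202)*(-8376) = (-5518 + 13202)*(-8376) = 7684*(-8376) = -64361184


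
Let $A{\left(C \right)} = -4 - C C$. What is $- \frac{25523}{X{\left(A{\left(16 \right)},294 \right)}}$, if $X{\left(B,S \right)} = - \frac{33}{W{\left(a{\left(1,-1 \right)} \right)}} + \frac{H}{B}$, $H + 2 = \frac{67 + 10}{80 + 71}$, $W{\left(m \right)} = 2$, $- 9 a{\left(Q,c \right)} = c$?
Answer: $\frac{200406596}{129513} \approx 1547.4$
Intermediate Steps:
$a{\left(Q,c \right)} = - \frac{c}{9}$
$H = - \frac{225}{151}$ ($H = -2 + \frac{67 + 10}{80 + 71} = -2 + \frac{77}{151} = - \frac{225}{151} \approx -1.4901$)
$A{\left(C \right)} = -4 - C^{2}$
$X{\left(B,S \right)} = - \frac{33}{2} - \frac{225}{151 B}$
$- \frac{25523}{X{\left(A{\left(16 \right)},294 \right)}} = - \frac{25523}{\frac{3}{302} \frac{1}{-4 - 16^{2}} \left(-150 - 1661 \left(-4 - 16^{2}\right)\right)} = - \frac{25523}{\frac{3}{302} \frac{1}{-4 - 256} \left(-150 - 1661 \left(-4 - 256\right)\right)} = - \frac{25523}{\frac{3}{302} \frac{1}{-260} \left(-150 - -431860\right)} = - \frac{25523}{\frac{3}{302} \left(- \frac{1}{260}\right) \left(-150 + 431860\right)} = - \frac{25523}{\frac{3}{302} \left(- \frac{1}{260}\right) 431710} = - \frac{25523}{- \frac{129513}{7852}} = \left(-25523\right) \left(- \frac{7852}{129513}\right) = \frac{200406596}{129513}$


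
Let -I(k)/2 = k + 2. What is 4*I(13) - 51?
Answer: -171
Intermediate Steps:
I(k) = -4 - 2*k (I(k) = -2*(k + 2) = -2*(2 + k) = -4 - 2*k)
4*I(13) - 51 = 4*(-4 - 2*13) - 51 = 4*(-4 - 26) - 51 = 4*(-30) - 51 = -120 - 51 = -171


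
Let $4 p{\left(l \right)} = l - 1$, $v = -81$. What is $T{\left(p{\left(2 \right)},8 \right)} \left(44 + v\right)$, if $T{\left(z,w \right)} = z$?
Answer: $- \frac{37}{4} \approx -9.25$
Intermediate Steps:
$p{\left(l \right)} = - \frac{1}{4} + \frac{l}{4}$ ($p{\left(l \right)} = \frac{l - 1}{4} = \frac{-1 + l}{4} = - \frac{1}{4} + \frac{l}{4}$)
$T{\left(p{\left(2 \right)},8 \right)} \left(44 + v\right) = \left(- \frac{1}{4} + \frac{1}{4} \cdot 2\right) \left(44 - 81\right) = \left(- \frac{1}{4} + \frac{1}{2}\right) \left(-37\right) = \frac{1}{4} \left(-37\right) = - \frac{37}{4}$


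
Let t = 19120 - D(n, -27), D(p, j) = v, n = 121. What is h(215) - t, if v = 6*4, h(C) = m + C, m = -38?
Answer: -18919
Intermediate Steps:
h(C) = -38 + C
v = 24
D(p, j) = 24
t = 19096 (t = 19120 - 1*24 = 19120 - 24 = 19096)
h(215) - t = (-38 + 215) - 1*19096 = 177 - 19096 = -18919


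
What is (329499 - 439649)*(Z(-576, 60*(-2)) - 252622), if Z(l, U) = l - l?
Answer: 27826313300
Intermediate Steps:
Z(l, U) = 0
(329499 - 439649)*(Z(-576, 60*(-2)) - 252622) = (329499 - 439649)*(0 - 252622) = -110150*(-252622) = 27826313300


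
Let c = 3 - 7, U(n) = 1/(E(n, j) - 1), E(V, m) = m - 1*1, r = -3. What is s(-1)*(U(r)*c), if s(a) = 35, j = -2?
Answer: 35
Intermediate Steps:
E(V, m) = -1 + m (E(V, m) = m - 1 = -1 + m)
U(n) = -¼ (U(n) = 1/((-1 - 2) - 1) = 1/(-3 - 1) = 1/(-4) = -¼)
c = -4
s(-1)*(U(r)*c) = 35*(-¼*(-4)) = 35*1 = 35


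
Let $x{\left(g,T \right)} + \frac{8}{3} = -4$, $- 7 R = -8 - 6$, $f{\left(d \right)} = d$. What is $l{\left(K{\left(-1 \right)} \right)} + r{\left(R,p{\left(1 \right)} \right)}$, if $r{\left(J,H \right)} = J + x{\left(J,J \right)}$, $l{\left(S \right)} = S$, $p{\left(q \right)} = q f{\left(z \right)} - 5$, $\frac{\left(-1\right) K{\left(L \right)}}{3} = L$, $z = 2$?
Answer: $- \frac{5}{3} \approx -1.6667$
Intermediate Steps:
$K{\left(L \right)} = - 3 L$
$R = 2$ ($R = - \frac{-8 - 6}{7} = \left(- \frac{1}{7}\right) \left(-14\right) = 2$)
$p{\left(q \right)} = -5 + 2 q$ ($p{\left(q \right)} = q 2 - 5 = 2 q - 5 = -5 + 2 q$)
$x{\left(g,T \right)} = - \frac{20}{3}$ ($x{\left(g,T \right)} = - \frac{8}{3} - 4 = - \frac{20}{3}$)
$r{\left(J,H \right)} = - \frac{20}{3} + J$ ($r{\left(J,H \right)} = J - \frac{20}{3} = - \frac{20}{3} + J$)
$l{\left(K{\left(-1 \right)} \right)} + r{\left(R,p{\left(1 \right)} \right)} = \left(-3\right) \left(-1\right) + \left(- \frac{20}{3} + 2\right) = 3 - \frac{14}{3} = - \frac{5}{3}$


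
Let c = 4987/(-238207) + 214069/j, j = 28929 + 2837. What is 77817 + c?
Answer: 588883012461395/7566883562 ≈ 77824.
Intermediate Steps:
j = 31766
c = 50834317241/7566883562 (c = 4987/(-238207) + 214069/31766 = 4987*(-1/238207) + 214069*(1/31766) = -4987/238207 + 214069/31766 = 50834317241/7566883562 ≈ 6.7180)
77817 + c = 77817 + 50834317241/7566883562 = 588883012461395/7566883562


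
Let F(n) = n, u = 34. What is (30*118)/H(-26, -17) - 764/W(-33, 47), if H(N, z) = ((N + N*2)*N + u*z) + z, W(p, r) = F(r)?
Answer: -928432/67351 ≈ -13.785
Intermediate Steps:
W(p, r) = r
H(N, z) = 3*N² + 35*z (H(N, z) = ((N + N*2)*N + 34*z) + z = ((N + 2*N)*N + 34*z) + z = ((3*N)*N + 34*z) + z = (3*N² + 34*z) + z = 3*N² + 35*z)
(30*118)/H(-26, -17) - 764/W(-33, 47) = (30*118)/(3*(-26)² + 35*(-17)) - 764/47 = 3540/(3*676 - 595) - 764*1/47 = 3540/(2028 - 595) - 764/47 = 3540/1433 - 764/47 = -928432/67351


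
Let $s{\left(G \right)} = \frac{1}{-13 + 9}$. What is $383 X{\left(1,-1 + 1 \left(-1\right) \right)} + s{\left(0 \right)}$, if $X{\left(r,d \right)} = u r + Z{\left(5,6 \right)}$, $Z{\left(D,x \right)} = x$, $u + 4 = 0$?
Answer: $\frac{3063}{4} \approx 765.75$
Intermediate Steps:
$u = -4$ ($u = -4 + 0 = -4$)
$X{\left(r,d \right)} = 6 - 4 r$ ($X{\left(r,d \right)} = - 4 r + 6 = 6 - 4 r$)
$s{\left(G \right)} = - \frac{1}{4}$ ($s{\left(G \right)} = \frac{1}{-4} = - \frac{1}{4}$)
$383 X{\left(1,-1 + 1 \left(-1\right) \right)} + s{\left(0 \right)} = 383 \left(6 - 4\right) - \frac{1}{4} = 383 \cdot 2 - \frac{1}{4} = 766 - \frac{1}{4} = \frac{3063}{4}$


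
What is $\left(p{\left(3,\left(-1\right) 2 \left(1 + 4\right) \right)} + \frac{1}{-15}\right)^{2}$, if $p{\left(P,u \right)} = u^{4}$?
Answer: $\frac{22499700001}{225} \approx 9.9999 \cdot 10^{7}$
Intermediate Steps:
$\left(p{\left(3,\left(-1\right) 2 \left(1 + 4\right) \right)} + \frac{1}{-15}\right)^{2} = \left(\left(\left(-1\right) 2 \left(1 + 4\right)\right)^{4} + \frac{1}{-15}\right)^{2} = \left(\left(\left(-2\right) 5\right)^{4} - \frac{1}{15}\right)^{2} = \left(\left(-10\right)^{4} - \frac{1}{15}\right)^{2} = \left(10000 - \frac{1}{15}\right)^{2} = \left(\frac{149999}{15}\right)^{2} = \frac{22499700001}{225}$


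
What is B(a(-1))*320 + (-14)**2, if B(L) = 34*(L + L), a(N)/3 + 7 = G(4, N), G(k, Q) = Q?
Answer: -522044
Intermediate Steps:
a(N) = -21 + 3*N
B(L) = 68*L (B(L) = 34*(2*L) = 68*L)
B(a(-1))*320 + (-14)**2 = (68*(-21 + 3*(-1)))*320 + (-14)**2 = (68*(-21 - 3))*320 + 196 = (68*(-24))*320 + 196 = -1632*320 + 196 = -522240 + 196 = -522044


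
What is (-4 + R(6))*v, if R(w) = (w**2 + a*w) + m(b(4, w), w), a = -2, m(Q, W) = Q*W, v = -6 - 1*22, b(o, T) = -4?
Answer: 112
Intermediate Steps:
v = -28 (v = -6 - 22 = -28)
R(w) = w**2 - 6*w (R(w) = (w**2 - 2*w) - 4*w = w**2 - 6*w)
(-4 + R(6))*v = (-4 + 6*(-6 + 6))*(-28) = (-4 + 6*0)*(-28) = (-4 + 0)*(-28) = -4*(-28) = 112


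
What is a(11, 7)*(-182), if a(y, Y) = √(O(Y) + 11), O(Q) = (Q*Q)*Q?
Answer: -182*√354 ≈ -3424.3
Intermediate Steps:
O(Q) = Q³ (O(Q) = Q²*Q = Q³)
a(y, Y) = √(11 + Y³) (a(y, Y) = √(Y³ + 11) = √(11 + Y³))
a(11, 7)*(-182) = √(11 + 7³)*(-182) = √(11 + 343)*(-182) = √354*(-182) = -182*√354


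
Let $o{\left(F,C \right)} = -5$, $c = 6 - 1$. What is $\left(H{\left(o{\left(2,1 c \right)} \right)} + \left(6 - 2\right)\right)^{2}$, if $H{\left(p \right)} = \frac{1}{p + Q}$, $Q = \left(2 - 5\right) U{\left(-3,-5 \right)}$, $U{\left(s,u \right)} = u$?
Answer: $\frac{1681}{100} \approx 16.81$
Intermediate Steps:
$c = 5$ ($c = 6 - 1 = 5$)
$Q = 15$ ($Q = \left(2 - 5\right) \left(-5\right) = \left(-3\right) \left(-5\right) = 15$)
$H{\left(p \right)} = \frac{1}{15 + p}$ ($H{\left(p \right)} = \frac{1}{p + 15} = \frac{1}{15 + p}$)
$\left(H{\left(o{\left(2,1 c \right)} \right)} + \left(6 - 2\right)\right)^{2} = \left(\frac{1}{15 - 5} + \left(6 - 2\right)\right)^{2} = \left(\frac{1}{10} + 4\right)^{2} = \left(\frac{41}{10}\right)^{2} = \frac{1681}{100}$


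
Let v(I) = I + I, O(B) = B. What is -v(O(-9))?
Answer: 18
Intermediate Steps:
v(I) = 2*I
-v(O(-9)) = -2*(-9) = -1*(-18) = 18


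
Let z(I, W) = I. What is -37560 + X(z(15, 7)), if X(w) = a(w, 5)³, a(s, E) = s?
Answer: -34185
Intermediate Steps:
X(w) = w³
-37560 + X(z(15, 7)) = -37560 + 15³ = -37560 + 3375 = -34185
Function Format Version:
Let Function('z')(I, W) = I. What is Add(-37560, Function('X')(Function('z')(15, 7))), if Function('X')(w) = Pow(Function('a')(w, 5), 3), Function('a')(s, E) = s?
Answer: -34185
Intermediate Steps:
Function('X')(w) = Pow(w, 3)
Add(-37560, Function('X')(Function('z')(15, 7))) = Add(-37560, Pow(15, 3)) = Add(-37560, 3375) = -34185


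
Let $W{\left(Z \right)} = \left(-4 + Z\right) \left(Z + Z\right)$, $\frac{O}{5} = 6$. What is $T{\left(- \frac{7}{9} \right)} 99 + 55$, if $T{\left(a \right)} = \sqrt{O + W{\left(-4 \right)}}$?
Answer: $55 + 99 \sqrt{94} \approx 1014.8$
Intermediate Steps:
$O = 30$ ($O = 5 \cdot 6 = 30$)
$W{\left(Z \right)} = 2 Z \left(-4 + Z\right)$ ($W{\left(Z \right)} = \left(-4 + Z\right) 2 Z = 2 Z \left(-4 + Z\right)$)
$T{\left(a \right)} = \sqrt{94}$ ($T{\left(a \right)} = \sqrt{30 + 2 \left(-4\right) \left(-4 - 4\right)} = \sqrt{30 + 2 \left(-4\right) \left(-8\right)} = \sqrt{30 + 64} = \sqrt{94}$)
$T{\left(- \frac{7}{9} \right)} 99 + 55 = \sqrt{94} \cdot 99 + 55 = 99 \sqrt{94} + 55 = 55 + 99 \sqrt{94}$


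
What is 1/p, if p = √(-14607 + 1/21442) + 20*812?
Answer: 348218080/5655374822493 - I*√6715705008506/5655374822493 ≈ 6.1573e-5 - 4.5823e-7*I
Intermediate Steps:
p = 16240 + I*√6715705008506/21442 (p = √(-14607 + 1/21442) + 16240 = √(-313203293/21442) + 16240 = I*√6715705008506/21442 + 16240 = 16240 + I*√6715705008506/21442 ≈ 16240.0 + 120.86*I)
1/p = 1/(16240 + I*√6715705008506/21442)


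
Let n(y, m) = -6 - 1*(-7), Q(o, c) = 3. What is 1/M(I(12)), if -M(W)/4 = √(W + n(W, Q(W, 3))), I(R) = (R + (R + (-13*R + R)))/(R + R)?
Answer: I/8 ≈ 0.125*I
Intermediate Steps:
n(y, m) = 1 (n(y, m) = -6 + 7 = 1)
I(R) = -5 (I(R) = (R + (R - 12*R))/((2*R)) = (R - 11*R)*(1/(2*R)) = (-10*R)*(1/(2*R)) = -5)
M(W) = -4*√(1 + W) (M(W) = -4*√(W + 1) = -4*√(1 + W))
1/M(I(12)) = 1/(-4*√(1 - 5)) = 1/(-8*I) = I/8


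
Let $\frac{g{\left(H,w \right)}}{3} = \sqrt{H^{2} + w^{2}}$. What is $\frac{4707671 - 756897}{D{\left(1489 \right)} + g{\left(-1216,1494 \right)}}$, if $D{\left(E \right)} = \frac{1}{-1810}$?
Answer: $\frac{7150900940}{109409382550799} + \frac{77658784208400 \sqrt{927673}}{109409382550799} \approx 683.65$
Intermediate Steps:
$g{\left(H,w \right)} = 3 \sqrt{H^{2} + w^{2}}$
$D{\left(E \right)} = - \frac{1}{1810}$
$\frac{4707671 - 756897}{D{\left(1489 \right)} + g{\left(-1216,1494 \right)}} = \frac{4707671 - 756897}{- \frac{1}{1810} + 3 \sqrt{\left(-1216\right)^{2} + 1494^{2}}} = \frac{3950774}{- \frac{1}{1810} + 3 \sqrt{1478656 + 2232036}} = \frac{3950774}{- \frac{1}{1810} + 3 \sqrt{3710692}} = \frac{3950774}{- \frac{1}{1810} + 3 \cdot 2 \sqrt{927673}} = \frac{3950774}{- \frac{1}{1810} + 6 \sqrt{927673}}$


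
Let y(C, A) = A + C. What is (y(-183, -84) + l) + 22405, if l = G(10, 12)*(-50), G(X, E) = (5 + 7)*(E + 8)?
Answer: 10138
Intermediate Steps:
G(X, E) = 96 + 12*E (G(X, E) = 12*(8 + E) = 96 + 12*E)
l = -12000 (l = (96 + 12*12)*(-50) = (96 + 144)*(-50) = 240*(-50) = -12000)
(y(-183, -84) + l) + 22405 = ((-84 - 183) - 12000) + 22405 = (-267 - 12000) + 22405 = -12267 + 22405 = 10138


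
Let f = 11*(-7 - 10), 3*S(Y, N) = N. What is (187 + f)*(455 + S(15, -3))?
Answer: 0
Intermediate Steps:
S(Y, N) = N/3
f = -187 (f = 11*(-17) = -187)
(187 + f)*(455 + S(15, -3)) = (187 - 187)*(455 + (⅓)*(-3)) = 0*(455 - 1) = 0*454 = 0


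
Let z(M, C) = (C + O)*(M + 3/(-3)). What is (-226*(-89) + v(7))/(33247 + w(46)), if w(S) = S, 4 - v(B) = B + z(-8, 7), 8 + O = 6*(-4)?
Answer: 19886/33293 ≈ 0.59730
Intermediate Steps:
O = -32 (O = -8 + 6*(-4) = -8 - 24 = -32)
z(M, C) = (-1 + M)*(-32 + C) (z(M, C) = (C - 32)*(M + 3/(-3)) = (-32 + C)*(M + 3*(-⅓)) = (-32 + C)*(M - 1) = (-32 + C)*(-1 + M) = (-1 + M)*(-32 + C))
v(B) = -221 - B (v(B) = 4 - (B + (32 - 1*7 - 32*(-8) + 7*(-8))) = 4 - (B + (32 - 7 + 256 - 56)) = 4 - (B + 225) = 4 - (225 + B) = 4 + (-225 - B) = -221 - B)
(-226*(-89) + v(7))/(33247 + w(46)) = (-226*(-89) + (-221 - 1*7))/(33247 + 46) = (20114 + (-221 - 7))/33293 = (20114 - 228)*(1/33293) = 19886*(1/33293) = 19886/33293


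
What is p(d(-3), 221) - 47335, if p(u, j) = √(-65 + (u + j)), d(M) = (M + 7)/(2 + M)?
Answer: -47335 + 2*√38 ≈ -47323.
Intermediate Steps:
d(M) = (7 + M)/(2 + M)
p(u, j) = √(-65 + j + u) (p(u, j) = √(-65 + (j + u)) = √(-65 + j + u))
p(d(-3), 221) - 47335 = √(-65 + 221 + (7 - 3)/(2 - 3)) - 47335 = √(-65 + 221 + 4/(-1)) - 47335 = √(-65 + 221 - 1*4) - 47335 = √(-65 + 221 - 4) - 47335 = √152 - 47335 = 2*√38 - 47335 = -47335 + 2*√38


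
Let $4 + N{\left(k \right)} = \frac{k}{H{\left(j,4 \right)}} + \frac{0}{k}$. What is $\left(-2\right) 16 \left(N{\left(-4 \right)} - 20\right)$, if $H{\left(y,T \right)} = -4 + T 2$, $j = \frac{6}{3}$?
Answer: $800$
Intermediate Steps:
$j = 2$ ($j = 6 \cdot \frac{1}{3} = 2$)
$H{\left(y,T \right)} = -4 + 2 T$
$N{\left(k \right)} = -4 + \frac{k}{4}$ ($N{\left(k \right)} = -4 + \left(\frac{k}{-4 + 2 \cdot 4} + \frac{0}{k}\right) = -4 + \left(\frac{k}{-4 + 8} + 0\right) = -4 + \left(\frac{k}{4} + 0\right) = -4 + \frac{k}{4}$)
$\left(-2\right) 16 \left(N{\left(-4 \right)} - 20\right) = \left(-2\right) 16 \left(\left(-4 + \frac{1}{4} \left(-4\right)\right) - 20\right) = - 32 \left(\left(-4 - 1\right) - 20\right) = - 32 \left(-5 - 20\right) = \left(-32\right) \left(-25\right) = 800$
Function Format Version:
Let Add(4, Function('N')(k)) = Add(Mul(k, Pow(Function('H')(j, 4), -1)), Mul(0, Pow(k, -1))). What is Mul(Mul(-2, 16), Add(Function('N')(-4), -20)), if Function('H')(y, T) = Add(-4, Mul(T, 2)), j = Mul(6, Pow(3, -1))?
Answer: 800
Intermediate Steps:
j = 2 (j = Mul(6, Rational(1, 3)) = 2)
Function('H')(y, T) = Add(-4, Mul(2, T))
Function('N')(k) = Add(-4, Mul(Rational(1, 4), k)) (Function('N')(k) = Add(-4, Add(Mul(k, Pow(Add(-4, Mul(2, 4)), -1)), Mul(0, Pow(k, -1)))) = Add(-4, Add(Mul(k, Pow(Add(-4, 8), -1)), 0)) = Add(-4, Add(Mul(k, Pow(4, -1)), 0)) = Add(-4, Add(Mul(k, Rational(1, 4)), 0)) = Add(-4, Add(Mul(Rational(1, 4), k), 0)) = Add(-4, Mul(Rational(1, 4), k)))
Mul(Mul(-2, 16), Add(Function('N')(-4), -20)) = Mul(Mul(-2, 16), Add(Add(-4, Mul(Rational(1, 4), -4)), -20)) = Mul(-32, Add(Add(-4, -1), -20)) = Mul(-32, Add(-5, -20)) = Mul(-32, -25) = 800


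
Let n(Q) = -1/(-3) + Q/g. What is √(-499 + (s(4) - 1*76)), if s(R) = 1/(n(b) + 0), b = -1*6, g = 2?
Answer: I*√9206/4 ≈ 23.987*I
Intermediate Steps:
b = -6
n(Q) = ⅓ + Q/2 (n(Q) = -1/(-3) + Q/2 = -1*(-⅓) + Q*(½) = ⅓ + Q/2)
s(R) = -3/8 (s(R) = 1/((⅓ + (½)*(-6)) + 0) = 1/((⅓ - 3) + 0) = 1/(-8/3 + 0) = 1/(-8/3) = -3/8)
√(-499 + (s(4) - 1*76)) = √(-499 + (-3/8 - 1*76)) = √(-499 + (-3/8 - 76)) = √(-499 - 611/8) = √(-4603/8) = I*√9206/4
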